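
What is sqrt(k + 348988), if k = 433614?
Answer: sqrt(782602) ≈ 884.65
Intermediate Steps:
sqrt(k + 348988) = sqrt(433614 + 348988) = sqrt(782602)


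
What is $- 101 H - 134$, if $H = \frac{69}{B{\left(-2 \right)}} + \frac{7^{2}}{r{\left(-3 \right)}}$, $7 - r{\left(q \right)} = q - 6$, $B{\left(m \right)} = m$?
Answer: $\frac{48659}{16} \approx 3041.2$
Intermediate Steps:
$r{\left(q \right)} = 13 - q$ ($r{\left(q \right)} = 7 - \left(q - 6\right) = 7 - \left(-6 + q\right) = 13 - q$)
$H = - \frac{503}{16}$ ($H = \frac{69}{-2} + \frac{7^{2}}{13 - -3} = 69 \left(- \frac{1}{2}\right) + \frac{49}{13 + 3} = - \frac{69}{2} + \frac{49}{16} = - \frac{503}{16} \approx -31.438$)
$- 101 H - 134 = \left(-101\right) \left(- \frac{503}{16}\right) - 134 = \frac{50803}{16} - 134 = \frac{48659}{16}$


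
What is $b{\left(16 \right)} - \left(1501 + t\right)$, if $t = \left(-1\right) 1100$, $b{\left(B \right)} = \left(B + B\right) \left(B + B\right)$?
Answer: $623$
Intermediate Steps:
$b{\left(B \right)} = 4 B^{2}$ ($b{\left(B \right)} = 2 B 2 B = 4 B^{2}$)
$t = -1100$
$b{\left(16 \right)} - \left(1501 + t\right) = 4 \cdot 16^{2} - \left(1501 - 1100\right) = 4 \cdot 256 - 401 = 1024 - 401 = 623$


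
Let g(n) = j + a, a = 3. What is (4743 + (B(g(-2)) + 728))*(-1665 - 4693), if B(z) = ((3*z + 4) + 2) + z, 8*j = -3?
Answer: -34889525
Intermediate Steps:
j = -3/8 (j = (⅛)*(-3) = -3/8 ≈ -0.37500)
g(n) = 21/8 (g(n) = -3/8 + 3 = 21/8)
B(z) = 6 + 4*z (B(z) = ((4 + 3*z) + 2) + z = (6 + 3*z) + z = 6 + 4*z)
(4743 + (B(g(-2)) + 728))*(-1665 - 4693) = (4743 + ((6 + 4*(21/8)) + 728))*(-1665 - 4693) = (4743 + ((6 + 21/2) + 728))*(-6358) = (4743 + (33/2 + 728))*(-6358) = (4743 + 1489/2)*(-6358) = (10975/2)*(-6358) = -34889525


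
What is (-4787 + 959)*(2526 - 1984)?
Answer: -2074776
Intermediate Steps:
(-4787 + 959)*(2526 - 1984) = -3828*542 = -2074776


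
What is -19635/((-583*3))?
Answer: 595/53 ≈ 11.226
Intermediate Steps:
-19635/((-583*3)) = -19635/(-1749) = -19635*(-1/1749) = 595/53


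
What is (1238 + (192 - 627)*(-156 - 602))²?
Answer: 109539817024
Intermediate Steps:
(1238 + (192 - 627)*(-156 - 602))² = (1238 - 435*(-758))² = (1238 + 329730)² = 330968² = 109539817024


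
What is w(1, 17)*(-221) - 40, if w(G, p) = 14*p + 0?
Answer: -52638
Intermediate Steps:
w(G, p) = 14*p
w(1, 17)*(-221) - 40 = (14*17)*(-221) - 40 = 238*(-221) - 40 = -52598 - 40 = -52638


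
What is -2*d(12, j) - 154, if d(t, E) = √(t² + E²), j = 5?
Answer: -180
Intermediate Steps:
d(t, E) = √(E² + t²)
-2*d(12, j) - 154 = -2*√(5² + 12²) - 154 = -2*√(25 + 144) - 154 = -2*√169 - 154 = -2*13 - 154 = -26 - 154 = -180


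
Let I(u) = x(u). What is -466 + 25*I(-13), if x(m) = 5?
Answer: -341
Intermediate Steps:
I(u) = 5
-466 + 25*I(-13) = -466 + 25*5 = -466 + 125 = -341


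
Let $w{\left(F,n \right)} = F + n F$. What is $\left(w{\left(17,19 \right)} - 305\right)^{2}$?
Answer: $1225$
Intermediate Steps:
$w{\left(F,n \right)} = F + F n$
$\left(w{\left(17,19 \right)} - 305\right)^{2} = \left(17 \left(1 + 19\right) - 305\right)^{2} = \left(17 \cdot 20 - 305\right)^{2} = \left(340 - 305\right)^{2} = 35^{2} = 1225$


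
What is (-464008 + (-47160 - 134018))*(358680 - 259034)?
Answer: -64290204156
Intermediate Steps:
(-464008 + (-47160 - 134018))*(358680 - 259034) = (-464008 - 181178)*99646 = -645186*99646 = -64290204156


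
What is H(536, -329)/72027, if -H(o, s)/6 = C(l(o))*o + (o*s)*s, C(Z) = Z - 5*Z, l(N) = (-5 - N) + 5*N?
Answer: -106862320/24009 ≈ -4450.9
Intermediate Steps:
l(N) = -5 + 4*N
C(Z) = -4*Z
H(o, s) = -6*o*s**2 - 6*o*(20 - 16*o) (H(o, s) = -6*((-4*(-5 + 4*o))*o + (o*s)*s) = -6*((20 - 16*o)*o + o*s**2) = -6*(o*(20 - 16*o) + o*s**2) = -6*(o*s**2 + o*(20 - 16*o)) = -6*o*s**2 - 6*o*(20 - 16*o))
H(536, -329)/72027 = (6*536*(-20 - 1*(-329)**2 + 16*536))/72027 = (6*536*(-20 - 1*108241 + 8576))*(1/72027) = (6*536*(-20 - 108241 + 8576))*(1/72027) = (6*536*(-99685))*(1/72027) = -320586960*1/72027 = -106862320/24009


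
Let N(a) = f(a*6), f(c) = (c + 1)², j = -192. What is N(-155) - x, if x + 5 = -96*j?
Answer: 844614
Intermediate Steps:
f(c) = (1 + c)²
N(a) = (1 + 6*a)² (N(a) = (1 + a*6)² = (1 + 6*a)²)
x = 18427 (x = -5 - 96*(-192) = -5 + 18432 = 18427)
N(-155) - x = (1 + 6*(-155))² - 1*18427 = (1 - 930)² - 18427 = (-929)² - 18427 = 863041 - 18427 = 844614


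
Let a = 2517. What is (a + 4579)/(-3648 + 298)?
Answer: -3548/1675 ≈ -2.1182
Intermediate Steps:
(a + 4579)/(-3648 + 298) = (2517 + 4579)/(-3648 + 298) = 7096/(-3350) = 7096*(-1/3350) = -3548/1675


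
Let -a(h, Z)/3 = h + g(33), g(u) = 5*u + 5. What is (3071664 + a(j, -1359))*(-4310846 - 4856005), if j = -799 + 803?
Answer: -28152701113842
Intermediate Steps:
g(u) = 5 + 5*u
j = 4
a(h, Z) = -510 - 3*h (a(h, Z) = -3*(h + (5 + 5*33)) = -3*(h + (5 + 165)) = -3*(h + 170) = -3*(170 + h) = -510 - 3*h)
(3071664 + a(j, -1359))*(-4310846 - 4856005) = (3071664 + (-510 - 3*4))*(-4310846 - 4856005) = (3071664 + (-510 - 12))*(-9166851) = (3071664 - 522)*(-9166851) = 3071142*(-9166851) = -28152701113842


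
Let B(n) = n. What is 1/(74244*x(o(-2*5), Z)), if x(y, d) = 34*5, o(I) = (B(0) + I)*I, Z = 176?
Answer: 1/12621480 ≈ 7.9230e-8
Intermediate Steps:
o(I) = I² (o(I) = (0 + I)*I = I*I = I²)
x(y, d) = 170
1/(74244*x(o(-2*5), Z)) = 1/(74244*170) = (1/74244)*(1/170) = 1/12621480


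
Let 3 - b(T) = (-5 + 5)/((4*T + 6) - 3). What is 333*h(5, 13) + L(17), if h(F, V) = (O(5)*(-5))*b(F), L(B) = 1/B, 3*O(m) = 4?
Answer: -113219/17 ≈ -6659.9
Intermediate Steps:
O(m) = 4/3 (O(m) = (⅓)*4 = 4/3)
b(T) = 3 (b(T) = 3 - (-5 + 5)/((4*T + 6) - 3) = 3 - 0/((6 + 4*T) - 3) = 3 - 0/(3 + 4*T) = 3 - 1*0 = 3 + 0 = 3)
h(F, V) = -20 (h(F, V) = ((4/3)*(-5))*3 = -20/3*3 = -20)
333*h(5, 13) + L(17) = 333*(-20) + 1/17 = -6660 + 1/17 = -113219/17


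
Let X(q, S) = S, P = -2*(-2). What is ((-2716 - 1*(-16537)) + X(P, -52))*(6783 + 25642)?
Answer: 446459825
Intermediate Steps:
P = 4
((-2716 - 1*(-16537)) + X(P, -52))*(6783 + 25642) = ((-2716 - 1*(-16537)) - 52)*(6783 + 25642) = ((-2716 + 16537) - 52)*32425 = (13821 - 52)*32425 = 13769*32425 = 446459825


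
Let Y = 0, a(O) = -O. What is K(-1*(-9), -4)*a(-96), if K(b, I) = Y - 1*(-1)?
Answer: 96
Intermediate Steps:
K(b, I) = 1 (K(b, I) = 0 - 1*(-1) = 0 + 1 = 1)
K(-1*(-9), -4)*a(-96) = 1*(-1*(-96)) = 1*96 = 96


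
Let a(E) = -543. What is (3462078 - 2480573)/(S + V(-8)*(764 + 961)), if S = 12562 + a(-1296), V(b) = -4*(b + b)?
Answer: 981505/122419 ≈ 8.0176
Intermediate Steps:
V(b) = -8*b
S = 12019 (S = 12562 - 543 = 12019)
(3462078 - 2480573)/(S + V(-8)*(764 + 961)) = (3462078 - 2480573)/(12019 + (-8*(-8))*(764 + 961)) = 981505/(12019 + 64*1725) = 981505/(12019 + 110400) = 981505/122419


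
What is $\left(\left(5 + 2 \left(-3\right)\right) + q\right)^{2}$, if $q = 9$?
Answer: $64$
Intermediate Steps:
$\left(\left(5 + 2 \left(-3\right)\right) + q\right)^{2} = \left(\left(5 + 2 \left(-3\right)\right) + 9\right)^{2} = \left(\left(5 - 6\right) + 9\right)^{2} = \left(-1 + 9\right)^{2} = 8^{2} = 64$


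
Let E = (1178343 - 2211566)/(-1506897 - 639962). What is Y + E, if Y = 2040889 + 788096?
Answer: 6073432941338/2146859 ≈ 2.8290e+6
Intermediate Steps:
Y = 2828985
E = 1033223/2146859 (E = -1033223/(-2146859) = -1033223*(-1/2146859) = 1033223/2146859 ≈ 0.48127)
Y + E = 2828985 + 1033223/2146859 = 6073432941338/2146859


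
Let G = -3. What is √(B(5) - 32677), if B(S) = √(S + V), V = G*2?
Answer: √(-32677 + I) ≈ 0.003 + 180.77*I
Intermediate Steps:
V = -6 (V = -3*2 = -6)
B(S) = √(-6 + S) (B(S) = √(S - 6) = √(-6 + S))
√(B(5) - 32677) = √(√(-6 + 5) - 32677) = √(√(-1) - 32677) = √(I - 32677) = √(-32677 + I)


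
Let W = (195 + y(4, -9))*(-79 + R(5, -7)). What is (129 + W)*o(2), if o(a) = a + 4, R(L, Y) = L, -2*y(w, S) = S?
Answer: -87804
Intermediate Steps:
y(w, S) = -S/2
W = -14763 (W = (195 - 1/2*(-9))*(-79 + 5) = (195 + 9/2)*(-74) = (399/2)*(-74) = -14763)
o(a) = 4 + a
(129 + W)*o(2) = (129 - 14763)*(4 + 2) = -14634*6 = -87804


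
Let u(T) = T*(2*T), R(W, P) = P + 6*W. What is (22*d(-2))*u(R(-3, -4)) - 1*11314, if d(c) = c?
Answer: -53906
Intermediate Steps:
u(T) = 2*T²
(22*d(-2))*u(R(-3, -4)) - 1*11314 = (22*(-2))*(2*(-4 + 6*(-3))²) - 1*11314 = -88*(-4 - 18)² - 11314 = -88*(-22)² - 11314 = -88*484 - 11314 = -44*968 - 11314 = -42592 - 11314 = -53906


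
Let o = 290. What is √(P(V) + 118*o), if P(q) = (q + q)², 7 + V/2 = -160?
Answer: 2*√120111 ≈ 693.14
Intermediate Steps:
V = -334 (V = -14 + 2*(-160) = -14 - 320 = -334)
P(q) = 4*q² (P(q) = (2*q)² = 4*q²)
√(P(V) + 118*o) = √(4*(-334)² + 118*290) = √(4*111556 + 34220) = √(446224 + 34220) = √480444 = 2*√120111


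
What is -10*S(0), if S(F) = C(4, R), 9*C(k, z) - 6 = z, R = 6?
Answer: -40/3 ≈ -13.333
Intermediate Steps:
C(k, z) = ⅔ + z/9
S(F) = 4/3 (S(F) = ⅔ + (⅑)*6 = ⅔ + ⅔ = 4/3)
-10*S(0) = -10*4/3 = -40/3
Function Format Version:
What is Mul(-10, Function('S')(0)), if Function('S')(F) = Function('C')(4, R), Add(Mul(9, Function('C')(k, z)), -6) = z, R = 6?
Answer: Rational(-40, 3) ≈ -13.333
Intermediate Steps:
Function('C')(k, z) = Add(Rational(2, 3), Mul(Rational(1, 9), z))
Function('S')(F) = Rational(4, 3) (Function('S')(F) = Add(Rational(2, 3), Mul(Rational(1, 9), 6)) = Add(Rational(2, 3), Rational(2, 3)) = Rational(4, 3))
Mul(-10, Function('S')(0)) = Mul(-10, Rational(4, 3)) = Rational(-40, 3)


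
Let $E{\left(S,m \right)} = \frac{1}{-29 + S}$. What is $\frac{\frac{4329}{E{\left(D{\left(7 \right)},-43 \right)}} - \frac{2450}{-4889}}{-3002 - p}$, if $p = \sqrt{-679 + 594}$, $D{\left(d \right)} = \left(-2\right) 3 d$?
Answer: $\frac{4511032454402}{44060103121} - \frac{1502675701 i \sqrt{85}}{44060103121} \approx 102.38 - 0.31443 i$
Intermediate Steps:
$D{\left(d \right)} = - 6 d$
$p = i \sqrt{85}$ ($p = \sqrt{-85} = i \sqrt{85} \approx 9.2195 i$)
$\frac{\frac{4329}{E{\left(D{\left(7 \right)},-43 \right)}} - \frac{2450}{-4889}}{-3002 - p} = \frac{\frac{4329}{\frac{1}{-29 - 42}} - \frac{2450}{-4889}}{-3002 - i \sqrt{85}} = \frac{\frac{4329}{\frac{1}{-29 - 42}} - - \frac{2450}{4889}}{-3002 - i \sqrt{85}} = \frac{\frac{4329}{\frac{1}{-71}} + \frac{2450}{4889}}{-3002 - i \sqrt{85}} = \frac{\frac{4329}{- \frac{1}{71}} + \frac{2450}{4889}}{-3002 - i \sqrt{85}} = \frac{4329 \left(-71\right) + \frac{2450}{4889}}{-3002 - i \sqrt{85}} = \frac{-307359 + \frac{2450}{4889}}{-3002 - i \sqrt{85}} = - \frac{1502675701}{4889 \left(-3002 - i \sqrt{85}\right)}$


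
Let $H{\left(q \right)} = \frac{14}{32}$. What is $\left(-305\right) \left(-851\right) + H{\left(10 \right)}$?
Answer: $\frac{4152887}{16} \approx 2.5956 \cdot 10^{5}$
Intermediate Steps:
$H{\left(q \right)} = \frac{7}{16}$ ($H{\left(q \right)} = 14 \cdot \frac{1}{32} = \frac{7}{16}$)
$\left(-305\right) \left(-851\right) + H{\left(10 \right)} = \left(-305\right) \left(-851\right) + \frac{7}{16} = 259555 + \frac{7}{16} = \frac{4152887}{16}$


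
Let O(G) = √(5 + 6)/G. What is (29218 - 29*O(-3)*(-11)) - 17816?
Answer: 11402 - 319*√11/3 ≈ 11049.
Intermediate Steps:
O(G) = √11/G
(29218 - 29*O(-3)*(-11)) - 17816 = (29218 - 29*√11/(-3)*(-11)) - 17816 = (29218 - 29*√11*(-1)/3*(-11)) - 17816 = (29218 - (-29)*√11/3*(-11)) - 17816 = (29218 + (29*√11/3)*(-11)) - 17816 = (29218 - 319*√11/3) - 17816 = 11402 - 319*√11/3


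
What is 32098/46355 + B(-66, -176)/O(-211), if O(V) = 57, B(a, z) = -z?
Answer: 9988066/2642235 ≈ 3.7802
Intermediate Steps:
32098/46355 + B(-66, -176)/O(-211) = 32098/46355 - 1*(-176)/57 = 32098*(1/46355) + 176*(1/57) = 32098/46355 + 176/57 = 9988066/2642235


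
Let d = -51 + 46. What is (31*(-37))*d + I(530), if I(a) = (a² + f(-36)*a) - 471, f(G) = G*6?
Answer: 171684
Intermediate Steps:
f(G) = 6*G
d = -5
I(a) = -471 + a² - 216*a (I(a) = (a² + (6*(-36))*a) - 471 = (a² - 216*a) - 471 = -471 + a² - 216*a)
(31*(-37))*d + I(530) = (31*(-37))*(-5) + (-471 + 530² - 216*530) = -1147*(-5) + (-471 + 280900 - 114480) = 5735 + 165949 = 171684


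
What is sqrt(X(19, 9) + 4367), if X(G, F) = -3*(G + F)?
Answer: sqrt(4283) ≈ 65.445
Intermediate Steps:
X(G, F) = -3*F - 3*G (X(G, F) = -3*(F + G) = -3*F - 3*G)
sqrt(X(19, 9) + 4367) = sqrt((-3*9 - 3*19) + 4367) = sqrt((-27 - 57) + 4367) = sqrt(-84 + 4367) = sqrt(4283)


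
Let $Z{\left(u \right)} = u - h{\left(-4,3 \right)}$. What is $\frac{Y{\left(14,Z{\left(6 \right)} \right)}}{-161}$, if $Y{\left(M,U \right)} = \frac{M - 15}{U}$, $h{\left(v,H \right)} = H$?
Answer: $\frac{1}{483} \approx 0.0020704$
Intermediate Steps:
$Z{\left(u \right)} = -3 + u$ ($Z{\left(u \right)} = u - 3 = -3 + u$)
$Y{\left(M,U \right)} = \frac{-15 + M}{U}$
$\frac{Y{\left(14,Z{\left(6 \right)} \right)}}{-161} = \frac{\frac{1}{-3 + 6} \left(-15 + 14\right)}{-161} = \frac{1}{3} \left(-1\right) \left(- \frac{1}{161}\right) = \left(- \frac{1}{3}\right) \left(- \frac{1}{161}\right) = \frac{1}{483}$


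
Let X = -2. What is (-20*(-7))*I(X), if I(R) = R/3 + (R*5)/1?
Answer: -4480/3 ≈ -1493.3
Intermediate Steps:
I(R) = 16*R/3 (I(R) = R*(⅓) + (5*R)*1 = R/3 + 5*R = 16*R/3)
(-20*(-7))*I(X) = (-20*(-7))*((16/3)*(-2)) = 140*(-32/3) = -4480/3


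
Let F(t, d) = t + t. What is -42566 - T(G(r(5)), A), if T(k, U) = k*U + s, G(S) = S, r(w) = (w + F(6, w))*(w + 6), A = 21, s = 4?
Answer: -46497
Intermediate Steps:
F(t, d) = 2*t
r(w) = (6 + w)*(12 + w) (r(w) = (w + 2*6)*(w + 6) = (w + 12)*(6 + w) = (12 + w)*(6 + w) = (6 + w)*(12 + w))
T(k, U) = 4 + U*k (T(k, U) = k*U + 4 = U*k + 4 = 4 + U*k)
-42566 - T(G(r(5)), A) = -42566 - (4 + 21*(72 + 5² + 18*5)) = -42566 - (4 + 21*(72 + 25 + 90)) = -42566 - (4 + 21*187) = -42566 - (4 + 3927) = -42566 - 1*3931 = -42566 - 3931 = -46497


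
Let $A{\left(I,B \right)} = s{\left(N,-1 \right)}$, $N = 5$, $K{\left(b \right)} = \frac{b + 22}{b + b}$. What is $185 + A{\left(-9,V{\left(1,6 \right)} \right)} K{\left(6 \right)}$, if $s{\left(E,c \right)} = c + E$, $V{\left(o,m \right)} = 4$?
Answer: $\frac{583}{3} \approx 194.33$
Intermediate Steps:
$K{\left(b \right)} = \frac{22 + b}{2 b}$
$s{\left(E,c \right)} = E + c$
$A{\left(I,B \right)} = 4$ ($A{\left(I,B \right)} = 5 - 1 = 4$)
$185 + A{\left(-9,V{\left(1,6 \right)} \right)} K{\left(6 \right)} = 185 + 4 \frac{22 + 6}{2 \cdot 6} = 185 + 4 \cdot \frac{1}{2} \cdot \frac{1}{6} \cdot 28 = 185 + 4 \cdot \frac{7}{3} = 185 + \frac{28}{3} = \frac{583}{3}$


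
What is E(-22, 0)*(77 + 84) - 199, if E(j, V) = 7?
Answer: 928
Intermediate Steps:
E(-22, 0)*(77 + 84) - 199 = 7*(77 + 84) - 199 = 7*161 - 199 = 1127 - 199 = 928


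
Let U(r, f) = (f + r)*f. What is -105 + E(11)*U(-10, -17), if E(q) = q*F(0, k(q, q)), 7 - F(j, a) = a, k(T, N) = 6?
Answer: 4944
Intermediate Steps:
U(r, f) = f*(f + r)
F(j, a) = 7 - a
E(q) = q (E(q) = q*(7 - 1*6) = q*(7 - 6) = q*1 = q)
-105 + E(11)*U(-10, -17) = -105 + 11*(-17*(-17 - 10)) = -105 + 11*(-17*(-27)) = -105 + 11*459 = -105 + 5049 = 4944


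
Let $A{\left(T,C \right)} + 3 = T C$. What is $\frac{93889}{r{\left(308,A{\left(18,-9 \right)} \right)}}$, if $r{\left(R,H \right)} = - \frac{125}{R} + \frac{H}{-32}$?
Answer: $\frac{231342496}{11705} \approx 19764.0$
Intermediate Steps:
$A{\left(T,C \right)} = -3 + C T$ ($A{\left(T,C \right)} = -3 + T C = -3 + C T$)
$r{\left(R,H \right)} = - \frac{125}{R} - \frac{H}{32}$ ($r{\left(R,H \right)} = - \frac{125}{R} + H \left(- \frac{1}{32}\right) = - \frac{125}{R} - \frac{H}{32}$)
$\frac{93889}{r{\left(308,A{\left(18,-9 \right)} \right)}} = \frac{93889}{- \frac{125}{308} - \frac{-3 - 162}{32}} = \frac{93889}{\left(-125\right) \frac{1}{308} - \frac{-3 - 162}{32}} = \frac{93889}{- \frac{125}{308} - - \frac{165}{32}} = \frac{93889}{- \frac{125}{308} + \frac{165}{32}} = \frac{93889}{\frac{11705}{2464}} = 93889 \cdot \frac{2464}{11705} = \frac{231342496}{11705}$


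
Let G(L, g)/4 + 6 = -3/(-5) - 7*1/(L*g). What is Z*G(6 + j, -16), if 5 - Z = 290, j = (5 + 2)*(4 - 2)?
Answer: 98097/16 ≈ 6131.1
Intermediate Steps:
j = 14 (j = 7*2 = 14)
Z = -285 (Z = 5 - 1*290 = 5 - 290 = -285)
G(L, g) = -108/5 - 28/(L*g) (G(L, g) = -24 + 4*(-3/(-5) - 7*1/(L*g)) = -24 + 4*(-3*(-⅕) - 7/(L*g)) = -24 + 4*(⅗ - 7/(L*g)) = -24 + (12/5 - 28/(L*g)) = -108/5 - 28/(L*g))
Z*G(6 + j, -16) = -285*(-108/5 - 28/((6 + 14)*(-16))) = -285*(-108/5 - 28*(-1/16)/20) = -285*(-108/5 - 28*1/20*(-1/16)) = -285*(-108/5 + 7/80) = -285*(-1721/80) = 98097/16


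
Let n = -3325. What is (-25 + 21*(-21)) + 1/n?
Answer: -1549451/3325 ≈ -466.00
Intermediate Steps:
(-25 + 21*(-21)) + 1/n = (-25 + 21*(-21)) + 1/(-3325) = (-25 - 441) - 1/3325 = -466 - 1/3325 = -1549451/3325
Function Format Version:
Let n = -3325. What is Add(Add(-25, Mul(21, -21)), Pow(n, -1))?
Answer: Rational(-1549451, 3325) ≈ -466.00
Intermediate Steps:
Add(Add(-25, Mul(21, -21)), Pow(n, -1)) = Add(Add(-25, Mul(21, -21)), Pow(-3325, -1)) = Add(Add(-25, -441), Rational(-1, 3325)) = Add(-466, Rational(-1, 3325)) = Rational(-1549451, 3325)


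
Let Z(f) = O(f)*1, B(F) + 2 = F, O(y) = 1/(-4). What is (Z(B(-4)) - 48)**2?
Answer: 37249/16 ≈ 2328.1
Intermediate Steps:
O(y) = -1/4
B(F) = -2 + F
Z(f) = -1/4 (Z(f) = -1/4*1 = -1/4)
(Z(B(-4)) - 48)**2 = (-1/4 - 48)**2 = (-193/4)**2 = 37249/16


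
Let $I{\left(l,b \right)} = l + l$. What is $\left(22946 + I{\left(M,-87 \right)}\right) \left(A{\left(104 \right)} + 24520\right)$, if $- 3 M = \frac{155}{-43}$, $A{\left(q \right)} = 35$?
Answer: $\frac{24230415640}{43} \approx 5.635 \cdot 10^{8}$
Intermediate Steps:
$M = \frac{155}{129}$ ($M = - \frac{155 \frac{1}{-43}}{3} = - \frac{155 \left(- \frac{1}{43}\right)}{3} = \left(- \frac{1}{3}\right) \left(- \frac{155}{43}\right) = \frac{155}{129} \approx 1.2015$)
$I{\left(l,b \right)} = 2 l$
$\left(22946 + I{\left(M,-87 \right)}\right) \left(A{\left(104 \right)} + 24520\right) = \left(22946 + 2 \cdot \frac{155}{129}\right) \left(35 + 24520\right) = \left(22946 + \frac{310}{129}\right) 24555 = \frac{2960344}{129} \cdot 24555 = \frac{24230415640}{43}$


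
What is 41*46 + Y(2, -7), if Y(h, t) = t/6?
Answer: 11309/6 ≈ 1884.8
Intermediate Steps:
Y(h, t) = t/6 (Y(h, t) = t*(⅙) = t/6)
41*46 + Y(2, -7) = 41*46 + (⅙)*(-7) = 1886 - 7/6 = 11309/6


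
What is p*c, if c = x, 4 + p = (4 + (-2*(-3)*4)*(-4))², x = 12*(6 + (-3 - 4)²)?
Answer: 5583600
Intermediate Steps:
x = 660 (x = 12*(6 + (-7)²) = 12*(6 + 49) = 12*55 = 660)
p = 8460 (p = -4 + (4 + (-2*(-3)*4)*(-4))² = -4 + (4 + (6*4)*(-4))² = -4 + (4 + 24*(-4))² = -4 + (4 - 96)² = -4 + (-92)² = -4 + 8464 = 8460)
c = 660
p*c = 8460*660 = 5583600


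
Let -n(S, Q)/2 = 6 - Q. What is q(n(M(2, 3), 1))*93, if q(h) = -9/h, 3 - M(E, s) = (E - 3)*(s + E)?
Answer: 837/10 ≈ 83.700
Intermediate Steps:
M(E, s) = 3 - (-3 + E)*(E + s) (M(E, s) = 3 - (E - 3)*(s + E) = 3 - (-3 + E)*(E + s))
n(S, Q) = -12 + 2*Q (n(S, Q) = -2*(6 - Q) = -12 + 2*Q)
q(n(M(2, 3), 1))*93 = -9/(-12 + 2*1)*93 = -9/(-12 + 2)*93 = -9/(-10)*93 = -9*(-⅒)*93 = (9/10)*93 = 837/10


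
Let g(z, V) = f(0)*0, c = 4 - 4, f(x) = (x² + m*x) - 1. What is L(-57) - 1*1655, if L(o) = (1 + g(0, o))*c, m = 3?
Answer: -1655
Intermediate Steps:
f(x) = -1 + x² + 3*x (f(x) = (x² + 3*x) - 1 = -1 + x² + 3*x)
c = 0
g(z, V) = 0 (g(z, V) = (-1 + 0² + 3*0)*0 = (-1 + 0 + 0)*0 = -1*0 = 0)
L(o) = 0 (L(o) = (1 + 0)*0 = 1*0 = 0)
L(-57) - 1*1655 = 0 - 1*1655 = 0 - 1655 = -1655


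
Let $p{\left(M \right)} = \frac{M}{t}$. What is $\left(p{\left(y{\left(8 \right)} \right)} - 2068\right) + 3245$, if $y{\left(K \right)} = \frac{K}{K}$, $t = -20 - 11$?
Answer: $\frac{36486}{31} \approx 1177.0$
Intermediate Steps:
$t = -31$
$y{\left(K \right)} = 1$
$p{\left(M \right)} = - \frac{M}{31}$ ($p{\left(M \right)} = \frac{M}{-31} = M \left(- \frac{1}{31}\right) = - \frac{M}{31}$)
$\left(p{\left(y{\left(8 \right)} \right)} - 2068\right) + 3245 = \left(\left(- \frac{1}{31}\right) 1 - 2068\right) + 3245 = \left(- \frac{1}{31} - 2068\right) + 3245 = - \frac{64109}{31} + 3245 = \frac{36486}{31}$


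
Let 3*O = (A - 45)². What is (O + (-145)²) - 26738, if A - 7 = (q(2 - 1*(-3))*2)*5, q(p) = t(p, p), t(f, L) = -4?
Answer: -3685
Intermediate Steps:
q(p) = -4
A = -33 (A = 7 - 4*2*5 = 7 - 8*5 = 7 - 40 = -33)
O = 2028 (O = (-33 - 45)²/3 = (⅓)*(-78)² = (⅓)*6084 = 2028)
(O + (-145)²) - 26738 = (2028 + (-145)²) - 26738 = (2028 + 21025) - 26738 = 23053 - 26738 = -3685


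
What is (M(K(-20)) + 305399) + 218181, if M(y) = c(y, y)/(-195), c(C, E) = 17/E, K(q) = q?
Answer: 2041962017/3900 ≈ 5.2358e+5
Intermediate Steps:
M(y) = -17/(195*y) (M(y) = (17/y)/(-195) = (17/y)*(-1/195) = -17/(195*y))
(M(K(-20)) + 305399) + 218181 = (-17/195/(-20) + 305399) + 218181 = (-17/195*(-1/20) + 305399) + 218181 = (17/3900 + 305399) + 218181 = 1191056117/3900 + 218181 = 2041962017/3900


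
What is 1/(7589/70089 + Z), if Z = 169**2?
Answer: 70089/2001819518 ≈ 3.5013e-5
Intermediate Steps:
Z = 28561
1/(7589/70089 + Z) = 1/(7589/70089 + 28561) = 1/(2001819518/70089) = 70089/2001819518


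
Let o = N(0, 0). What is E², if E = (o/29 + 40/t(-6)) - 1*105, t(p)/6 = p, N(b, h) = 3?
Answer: 765518224/68121 ≈ 11238.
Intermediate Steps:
t(p) = 6*p
o = 3
E = -27668/261 (E = (3/29 + 40/((6*(-6)))) - 1*105 = (3*(1/29) + 40/(-36)) - 105 = (3/29 + 40*(-1/36)) - 105 = (3/29 - 10/9) - 105 = -263/261 - 105 = -27668/261 ≈ -106.01)
E² = (-27668/261)² = 765518224/68121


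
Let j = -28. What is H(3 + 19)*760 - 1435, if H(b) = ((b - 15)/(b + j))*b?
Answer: -62825/3 ≈ -20942.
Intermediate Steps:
H(b) = b*(-15 + b)/(-28 + b) (H(b) = ((b - 15)/(b - 28))*b = ((-15 + b)/(-28 + b))*b = b*(-15 + b)/(-28 + b))
H(3 + 19)*760 - 1435 = ((3 + 19)*(-15 + (3 + 19))/(-28 + (3 + 19)))*760 - 1435 = (22*(-15 + 22)/(-28 + 22))*760 - 1435 = (22*7/(-6))*760 - 1435 = (22*(-1/6)*7)*760 - 1435 = -77/3*760 - 1435 = -58520/3 - 1435 = -62825/3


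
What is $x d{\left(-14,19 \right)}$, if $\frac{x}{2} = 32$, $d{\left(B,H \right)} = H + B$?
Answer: $320$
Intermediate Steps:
$d{\left(B,H \right)} = B + H$
$x = 64$ ($x = 2 \cdot 32 = 64$)
$x d{\left(-14,19 \right)} = 64 \left(-14 + 19\right) = 64 \cdot 5 = 320$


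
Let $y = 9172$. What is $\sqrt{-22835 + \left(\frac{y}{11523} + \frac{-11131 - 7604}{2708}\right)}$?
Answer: $\frac{i \sqrt{5560142137470793599}}{15602142} \approx 151.13 i$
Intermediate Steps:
$\sqrt{-22835 + \left(\frac{y}{11523} + \frac{-11131 - 7604}{2708}\right)} = \sqrt{-22835 + \left(\frac{9172}{11523} + \frac{-11131 - 7604}{2708}\right)} = \sqrt{-22835 + \left(9172 \cdot \frac{1}{11523} - \frac{18735}{2708}\right)} = \sqrt{-22835 + \left(\frac{9172}{11523} - \frac{18735}{2708}\right)} = \sqrt{-22835 - \frac{191045629}{31204284}} = \sqrt{- \frac{712740870769}{31204284}} = \frac{i \sqrt{5560142137470793599}}{15602142}$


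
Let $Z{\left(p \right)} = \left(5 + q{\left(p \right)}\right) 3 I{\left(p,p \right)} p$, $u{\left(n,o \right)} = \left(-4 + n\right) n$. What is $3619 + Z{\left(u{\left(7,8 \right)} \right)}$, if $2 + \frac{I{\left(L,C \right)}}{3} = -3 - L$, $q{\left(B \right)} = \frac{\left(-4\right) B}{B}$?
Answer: $-1295$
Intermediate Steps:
$q{\left(B \right)} = -4$
$I{\left(L,C \right)} = -15 - 3 L$ ($I{\left(L,C \right)} = -6 + 3 \left(-3 - L\right) = -6 - \left(9 + 3 L\right) = -15 - 3 L$)
$u{\left(n,o \right)} = n \left(-4 + n\right)$
$Z{\left(p \right)} = p \left(-45 - 9 p\right)$ ($Z{\left(p \right)} = \left(5 - 4\right) 3 \left(-15 - 3 p\right) p = 1 \left(-45 - 9 p\right) p = 1 p \left(-45 - 9 p\right) = p \left(-45 - 9 p\right)$)
$3619 + Z{\left(u{\left(7,8 \right)} \right)} = 3619 - 9 \cdot 7 \left(-4 + 7\right) \left(5 + 7 \left(-4 + 7\right)\right) = 3619 - 9 \cdot 7 \cdot 3 \left(5 + 7 \cdot 3\right) = 3619 - 189 \left(5 + 21\right) = 3619 - 189 \cdot 26 = 3619 - 4914 = -1295$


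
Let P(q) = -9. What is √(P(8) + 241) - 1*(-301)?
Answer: 301 + 2*√58 ≈ 316.23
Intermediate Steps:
√(P(8) + 241) - 1*(-301) = √(-9 + 241) - 1*(-301) = √232 + 301 = 2*√58 + 301 = 301 + 2*√58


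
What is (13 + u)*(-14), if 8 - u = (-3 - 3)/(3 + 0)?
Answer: -322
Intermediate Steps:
u = 10 (u = 8 - (-3 - 3)/(3 + 0) = 8 - (-6)/3 = 8 - 1*(-2) = 8 + 2 = 10)
(13 + u)*(-14) = (13 + 10)*(-14) = 23*(-14) = -322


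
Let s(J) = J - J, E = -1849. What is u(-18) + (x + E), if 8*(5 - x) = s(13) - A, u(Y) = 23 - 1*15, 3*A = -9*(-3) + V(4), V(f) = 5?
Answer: -5504/3 ≈ -1834.7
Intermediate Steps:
A = 32/3 (A = (-9*(-3) + 5)/3 = (27 + 5)/3 = (⅓)*32 = 32/3 ≈ 10.667)
u(Y) = 8 (u(Y) = 23 - 15 = 8)
s(J) = 0
x = 19/3 (x = 5 - (0 - 1*32/3)/8 = 5 - (0 - 32/3)/8 = 5 - ⅛*(-32/3) = 5 + 4/3 = 19/3 ≈ 6.3333)
u(-18) + (x + E) = 8 + (19/3 - 1849) = 8 - 5528/3 = -5504/3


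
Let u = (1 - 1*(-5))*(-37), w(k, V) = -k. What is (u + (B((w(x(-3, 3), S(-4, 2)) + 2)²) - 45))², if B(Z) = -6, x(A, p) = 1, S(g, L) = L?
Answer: 74529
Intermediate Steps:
u = -222 (u = (1 + 5)*(-37) = 6*(-37) = -222)
(u + (B((w(x(-3, 3), S(-4, 2)) + 2)²) - 45))² = (-222 + (-6 - 45))² = (-222 - 51)² = (-273)² = 74529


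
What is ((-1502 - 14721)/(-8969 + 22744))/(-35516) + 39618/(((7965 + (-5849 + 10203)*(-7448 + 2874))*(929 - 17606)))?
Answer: 31609959684231/949835351068111300 ≈ 3.3279e-5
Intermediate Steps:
((-1502 - 14721)/(-8969 + 22744))/(-35516) + 39618/(((7965 + (-5849 + 10203)*(-7448 + 2874))*(929 - 17606))) = -16223/13775*(-1/35516) + 39618/(((7965 + 4354*(-4574))*(-16677))) = -16223*1/13775*(-1/35516) + 39618/(((7965 - 19915196)*(-16677))) = -16223/13775*(-1/35516) + 39618/((-19907231*(-16677))) = 16223/489232900 + 39618/331992891387 = 16223/489232900 + 39618*(1/331992891387) = 16223/489232900 + 4402/36888099043 = 31609959684231/949835351068111300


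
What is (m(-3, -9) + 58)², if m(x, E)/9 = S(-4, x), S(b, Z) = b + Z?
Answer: 25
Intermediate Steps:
S(b, Z) = Z + b
m(x, E) = -36 + 9*x (m(x, E) = 9*(x - 4) = 9*(-4 + x) = -36 + 9*x)
(m(-3, -9) + 58)² = ((-36 + 9*(-3)) + 58)² = ((-36 - 27) + 58)² = (-63 + 58)² = (-5)² = 25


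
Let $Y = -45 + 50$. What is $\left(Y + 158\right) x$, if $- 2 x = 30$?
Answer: $-2445$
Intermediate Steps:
$x = -15$ ($x = \left(- \frac{1}{2}\right) 30 = -15$)
$Y = 5$
$\left(Y + 158\right) x = \left(5 + 158\right) \left(-15\right) = 163 \left(-15\right) = -2445$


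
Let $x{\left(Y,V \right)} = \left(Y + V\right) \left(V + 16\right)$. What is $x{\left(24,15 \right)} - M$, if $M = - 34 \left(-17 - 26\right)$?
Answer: $-253$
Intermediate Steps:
$M = 1462$ ($M = \left(-34\right) \left(-43\right) = 1462$)
$x{\left(Y,V \right)} = \left(16 + V\right) \left(V + Y\right)$ ($x{\left(Y,V \right)} = \left(V + Y\right) \left(16 + V\right) = \left(16 + V\right) \left(V + Y\right)$)
$x{\left(24,15 \right)} - M = \left(15^{2} + 16 \cdot 15 + 16 \cdot 24 + 15 \cdot 24\right) - 1462 = \left(225 + 240 + 384 + 360\right) - 1462 = 1209 - 1462 = -253$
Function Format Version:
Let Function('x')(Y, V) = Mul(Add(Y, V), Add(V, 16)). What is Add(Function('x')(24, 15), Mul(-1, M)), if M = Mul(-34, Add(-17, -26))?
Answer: -253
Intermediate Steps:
M = 1462 (M = Mul(-34, -43) = 1462)
Function('x')(Y, V) = Mul(Add(16, V), Add(V, Y)) (Function('x')(Y, V) = Mul(Add(V, Y), Add(16, V)) = Mul(Add(16, V), Add(V, Y)))
Add(Function('x')(24, 15), Mul(-1, M)) = Add(Add(Pow(15, 2), Mul(16, 15), Mul(16, 24), Mul(15, 24)), Mul(-1, 1462)) = Add(Add(225, 240, 384, 360), -1462) = Add(1209, -1462) = -253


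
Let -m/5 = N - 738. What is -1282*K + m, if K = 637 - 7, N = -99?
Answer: -803475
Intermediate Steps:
K = 630
m = 4185 (m = -5*(-99 - 738) = -5*(-837) = 4185)
-1282*K + m = -1282*630 + 4185 = -807660 + 4185 = -803475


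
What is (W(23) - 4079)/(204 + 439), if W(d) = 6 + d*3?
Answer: -4004/643 ≈ -6.2271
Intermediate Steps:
W(d) = 6 + 3*d
(W(23) - 4079)/(204 + 439) = ((6 + 3*23) - 4079)/(204 + 439) = ((6 + 69) - 4079)/643 = (75 - 4079)*(1/643) = -4004*1/643 = -4004/643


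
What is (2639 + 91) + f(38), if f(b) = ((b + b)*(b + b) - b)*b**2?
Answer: 8288402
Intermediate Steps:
f(b) = b**2*(-b + 4*b**2) (f(b) = ((2*b)*(2*b) - b)*b**2 = (4*b**2 - b)*b**2 = (-b + 4*b**2)*b**2 = b**2*(-b + 4*b**2))
(2639 + 91) + f(38) = (2639 + 91) + 38**3*(-1 + 4*38) = 2730 + 54872*(-1 + 152) = 2730 + 54872*151 = 2730 + 8285672 = 8288402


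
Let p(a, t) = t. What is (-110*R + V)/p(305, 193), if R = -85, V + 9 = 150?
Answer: 9491/193 ≈ 49.176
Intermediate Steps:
V = 141 (V = -9 + 150 = 141)
(-110*R + V)/p(305, 193) = (-110*(-85) + 141)/193 = (9350 + 141)*(1/193) = 9491*(1/193) = 9491/193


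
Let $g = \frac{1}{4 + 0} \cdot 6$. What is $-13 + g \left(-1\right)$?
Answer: $- \frac{29}{2} \approx -14.5$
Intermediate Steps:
$g = \frac{3}{2}$ ($g = \frac{1}{4} \cdot 6 = \frac{3}{2} \approx 1.5$)
$-13 + g \left(-1\right) = -13 + \frac{3}{2} \left(-1\right) = -13 - \frac{3}{2} = - \frac{29}{2}$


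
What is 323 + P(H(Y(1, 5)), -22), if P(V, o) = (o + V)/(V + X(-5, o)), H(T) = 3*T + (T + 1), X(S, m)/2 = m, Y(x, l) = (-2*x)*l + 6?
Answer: 19094/59 ≈ 323.63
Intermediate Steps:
Y(x, l) = 6 - 2*l*x (Y(x, l) = -2*l*x + 6 = 6 - 2*l*x)
X(S, m) = 2*m
H(T) = 1 + 4*T (H(T) = 3*T + (1 + T) = 1 + 4*T)
P(V, o) = (V + o)/(V + 2*o) (P(V, o) = (o + V)/(V + 2*o) = (V + o)/(V + 2*o))
323 + P(H(Y(1, 5)), -22) = 323 + ((1 + 4*(6 - 2*5*1)) - 22)/((1 + 4*(6 - 2*5*1)) + 2*(-22)) = 323 + ((1 + 4*(6 - 10)) - 22)/((1 + 4*(6 - 10)) - 44) = 323 + ((1 + 4*(-4)) - 22)/((1 + 4*(-4)) - 44) = 323 + ((1 - 16) - 22)/((1 - 16) - 44) = 323 + (-15 - 22)/(-15 - 44) = 323 - 37/(-59) = 323 - 1/59*(-37) = 323 + 37/59 = 19094/59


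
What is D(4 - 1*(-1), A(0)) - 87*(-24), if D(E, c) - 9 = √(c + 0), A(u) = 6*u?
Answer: 2097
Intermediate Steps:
D(E, c) = 9 + √c (D(E, c) = 9 + √(c + 0) = 9 + √c)
D(4 - 1*(-1), A(0)) - 87*(-24) = (9 + √(6*0)) - 87*(-24) = (9 + √0) + 2088 = (9 + 0) + 2088 = 9 + 2088 = 2097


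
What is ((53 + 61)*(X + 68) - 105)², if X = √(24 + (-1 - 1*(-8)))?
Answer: 58879485 + 1743516*√31 ≈ 6.8587e+7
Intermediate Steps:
X = √31 (X = √(24 + (-1 + 8)) = √(24 + 7) = √31 ≈ 5.5678)
((53 + 61)*(X + 68) - 105)² = ((53 + 61)*(√31 + 68) - 105)² = (114*(68 + √31) - 105)² = ((7752 + 114*√31) - 105)² = (7647 + 114*√31)²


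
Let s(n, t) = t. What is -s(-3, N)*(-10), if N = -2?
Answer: -20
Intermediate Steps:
-s(-3, N)*(-10) = -1*(-2)*(-10) = 2*(-10) = -20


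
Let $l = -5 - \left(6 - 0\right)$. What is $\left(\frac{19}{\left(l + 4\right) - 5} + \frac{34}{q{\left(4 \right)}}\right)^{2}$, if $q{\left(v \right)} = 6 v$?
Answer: $\frac{1}{36} \approx 0.027778$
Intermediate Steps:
$l = -11$ ($l = -5 - \left(6 + 0\right) = -5 - 6 = -11$)
$\left(\frac{19}{\left(l + 4\right) - 5} + \frac{34}{q{\left(4 \right)}}\right)^{2} = \left(\frac{19}{\left(-11 + 4\right) - 5} + \frac{34}{6 \cdot 4}\right)^{2} = \left(\frac{19}{-7 - 5} + \frac{34}{24}\right)^{2} = \left(\frac{19}{-12} + 34 \cdot \frac{1}{24}\right)^{2} = \left(19 \left(- \frac{1}{12}\right) + \frac{17}{12}\right)^{2} = \left(- \frac{19}{12} + \frac{17}{12}\right)^{2} = \left(- \frac{1}{6}\right)^{2} = \frac{1}{36}$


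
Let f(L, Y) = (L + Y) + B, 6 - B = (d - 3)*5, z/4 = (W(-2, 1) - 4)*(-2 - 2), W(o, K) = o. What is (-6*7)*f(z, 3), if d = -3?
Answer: -5670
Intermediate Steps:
z = 96 (z = 4*((-2 - 4)*(-2 - 2)) = 4*(-6*(-4)) = 4*24 = 96)
B = 36 (B = 6 - (-3 - 3)*5 = 6 - (-6)*5 = 6 - 1*(-30) = 6 + 30 = 36)
f(L, Y) = 36 + L + Y (f(L, Y) = (L + Y) + 36 = 36 + L + Y)
(-6*7)*f(z, 3) = (-6*7)*(36 + 96 + 3) = -42*135 = -5670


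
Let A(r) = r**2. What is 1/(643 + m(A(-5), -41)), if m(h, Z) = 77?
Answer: 1/720 ≈ 0.0013889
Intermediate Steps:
1/(643 + m(A(-5), -41)) = 1/(643 + 77) = 1/720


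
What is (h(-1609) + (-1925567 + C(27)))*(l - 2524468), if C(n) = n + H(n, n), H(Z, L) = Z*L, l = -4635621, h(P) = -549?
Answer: 13785748957040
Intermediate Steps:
H(Z, L) = L*Z
C(n) = n + n**2 (C(n) = n + n*n = n + n**2)
(h(-1609) + (-1925567 + C(27)))*(l - 2524468) = (-549 + (-1925567 + 27*(1 + 27)))*(-4635621 - 2524468) = (-549 + (-1925567 + 27*28))*(-7160089) = (-549 + (-1925567 + 756))*(-7160089) = (-549 - 1924811)*(-7160089) = -1925360*(-7160089) = 13785748957040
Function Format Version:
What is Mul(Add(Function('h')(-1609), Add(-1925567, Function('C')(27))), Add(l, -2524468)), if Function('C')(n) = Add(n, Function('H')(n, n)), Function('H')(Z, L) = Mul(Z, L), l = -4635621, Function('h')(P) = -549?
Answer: 13785748957040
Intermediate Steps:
Function('H')(Z, L) = Mul(L, Z)
Function('C')(n) = Add(n, Pow(n, 2)) (Function('C')(n) = Add(n, Mul(n, n)) = Add(n, Pow(n, 2)))
Mul(Add(Function('h')(-1609), Add(-1925567, Function('C')(27))), Add(l, -2524468)) = Mul(Add(-549, Add(-1925567, Mul(27, Add(1, 27)))), Add(-4635621, -2524468)) = Mul(Add(-549, Add(-1925567, Mul(27, 28))), -7160089) = Mul(Add(-549, Add(-1925567, 756)), -7160089) = Mul(Add(-549, -1924811), -7160089) = Mul(-1925360, -7160089) = 13785748957040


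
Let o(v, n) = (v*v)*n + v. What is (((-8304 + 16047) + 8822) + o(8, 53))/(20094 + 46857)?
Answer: 6655/22317 ≈ 0.29820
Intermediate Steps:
o(v, n) = v + n*v² (o(v, n) = v²*n + v = n*v² + v = v + n*v²)
(((-8304 + 16047) + 8822) + o(8, 53))/(20094 + 46857) = (((-8304 + 16047) + 8822) + 8*(1 + 53*8))/(20094 + 46857) = ((7743 + 8822) + 8*(1 + 424))/66951 = (16565 + 8*425)*(1/66951) = (16565 + 3400)*(1/66951) = 19965*(1/66951) = 6655/22317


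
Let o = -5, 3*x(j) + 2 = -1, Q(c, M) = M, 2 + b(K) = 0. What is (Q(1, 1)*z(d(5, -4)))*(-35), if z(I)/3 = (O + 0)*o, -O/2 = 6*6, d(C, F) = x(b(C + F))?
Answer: -37800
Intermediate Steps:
b(K) = -2 (b(K) = -2 + 0 = -2)
x(j) = -1 (x(j) = -2/3 + (1/3)*(-1) = -2/3 - 1/3 = -1)
d(C, F) = -1
O = -72 (O = -12*6 = -2*36 = -72)
z(I) = 1080 (z(I) = 3*((-72 + 0)*(-5)) = 3*(-72*(-5)) = 3*360 = 1080)
(Q(1, 1)*z(d(5, -4)))*(-35) = (1*1080)*(-35) = 1080*(-35) = -37800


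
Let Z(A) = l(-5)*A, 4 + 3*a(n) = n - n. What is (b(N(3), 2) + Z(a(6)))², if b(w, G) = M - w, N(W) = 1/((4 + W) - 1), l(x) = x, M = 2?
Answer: 289/4 ≈ 72.250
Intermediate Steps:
N(W) = 1/(3 + W)
b(w, G) = 2 - w
a(n) = -4/3 (a(n) = -4/3 + (n - n)/3 = -4/3 + (⅓)*0 = -4/3 + 0 = -4/3)
Z(A) = -5*A
(b(N(3), 2) + Z(a(6)))² = ((2 - 1/(3 + 3)) - 5*(-4/3))² = ((2 - 1/6) + 20/3)² = ((2 - 1*⅙) + 20/3)² = ((2 - ⅙) + 20/3)² = (11/6 + 20/3)² = (17/2)² = 289/4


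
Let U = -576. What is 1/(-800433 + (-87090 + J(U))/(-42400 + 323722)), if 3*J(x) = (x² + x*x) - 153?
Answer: -93774/75059759461 ≈ -1.2493e-6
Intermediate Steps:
J(x) = -51 + 2*x²/3 (J(x) = ((x² + x*x) - 153)/3 = ((x² + x²) - 153)/3 = (2*x² - 153)/3 = (-153 + 2*x²)/3 = -51 + 2*x²/3)
1/(-800433 + (-87090 + J(U))/(-42400 + 323722)) = 1/(-800433 + (-87090 + (-51 + (⅔)*(-576)²))/(-42400 + 323722)) = 1/(-800433 + (-87090 + (-51 + (⅔)*331776))/281322) = 1/(-800433 + (-87090 + (-51 + 221184))*(1/281322)) = 1/(-800433 + (-87090 + 221133)*(1/281322)) = 1/(-800433 + 134043*(1/281322)) = 1/(-800433 + 44681/93774) = 1/(-75059759461/93774) = -93774/75059759461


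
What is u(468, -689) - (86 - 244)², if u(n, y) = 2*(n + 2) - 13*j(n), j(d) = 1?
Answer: -24037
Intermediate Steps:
u(n, y) = -9 + 2*n (u(n, y) = 2*(n + 2) - 13*1 = 2*(2 + n) - 13 = (4 + 2*n) - 13 = -9 + 2*n)
u(468, -689) - (86 - 244)² = (-9 + 2*468) - (86 - 244)² = (-9 + 936) - 1*(-158)² = 927 - 1*24964 = 927 - 24964 = -24037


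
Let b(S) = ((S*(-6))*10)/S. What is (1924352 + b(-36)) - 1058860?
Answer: 865432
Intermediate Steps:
b(S) = -60 (b(S) = (-6*S*10)/S = (-60*S)/S = -60)
(1924352 + b(-36)) - 1058860 = (1924352 - 60) - 1058860 = 1924292 - 1058860 = 865432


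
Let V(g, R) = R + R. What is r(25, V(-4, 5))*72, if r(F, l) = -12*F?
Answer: -21600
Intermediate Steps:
V(g, R) = 2*R
r(25, V(-4, 5))*72 = -12*25*72 = -300*72 = -21600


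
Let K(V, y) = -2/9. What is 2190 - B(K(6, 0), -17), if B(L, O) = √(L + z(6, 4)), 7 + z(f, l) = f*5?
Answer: 2190 - √205/3 ≈ 2185.2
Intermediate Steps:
z(f, l) = -7 + 5*f (z(f, l) = -7 + f*5 = -7 + 5*f)
K(V, y) = -2/9 (K(V, y) = -2*⅑ = -2/9)
B(L, O) = √(23 + L) (B(L, O) = √(L + (-7 + 5*6)) = √(L + (-7 + 30)) = √(L + 23) = √(23 + L))
2190 - B(K(6, 0), -17) = 2190 - √(23 - 2/9) = 2190 - √(205/9) = 2190 - √205/3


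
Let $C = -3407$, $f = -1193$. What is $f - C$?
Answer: $2214$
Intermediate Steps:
$f - C = -1193 - -3407 = -1193 + 3407 = 2214$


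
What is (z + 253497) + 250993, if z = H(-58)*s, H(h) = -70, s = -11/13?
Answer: 6559140/13 ≈ 5.0455e+5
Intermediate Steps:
s = -11/13 (s = -11*1/13 = -11/13 ≈ -0.84615)
z = 770/13 (z = -70*(-11/13) = 770/13 ≈ 59.231)
(z + 253497) + 250993 = (770/13 + 253497) + 250993 = 3296231/13 + 250993 = 6559140/13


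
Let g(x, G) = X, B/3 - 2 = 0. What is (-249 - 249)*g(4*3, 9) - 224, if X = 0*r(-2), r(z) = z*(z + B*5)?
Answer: -224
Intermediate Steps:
B = 6 (B = 6 + 3*0 = 6 + 0 = 6)
r(z) = z*(30 + z) (r(z) = z*(z + 6*5) = z*(z + 30) = z*(30 + z))
X = 0 (X = 0*(-2*(30 - 2)) = 0*(-2*28) = 0*(-56) = 0)
g(x, G) = 0
(-249 - 249)*g(4*3, 9) - 224 = (-249 - 249)*0 - 224 = -498*0 - 224 = 0 - 224 = -224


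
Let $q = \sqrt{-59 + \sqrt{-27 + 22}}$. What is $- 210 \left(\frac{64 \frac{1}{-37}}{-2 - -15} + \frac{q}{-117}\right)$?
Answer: $\frac{13440}{481} + \frac{70 \sqrt{-59 + i \sqrt{5}}}{39} \approx 28.203 + 13.789 i$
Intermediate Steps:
$q = \sqrt{-59 + i \sqrt{5}}$ ($q = \sqrt{-59 + \sqrt{-5}} = \sqrt{-59 + i \sqrt{5}} \approx 0.14553 + 7.6825 i$)
$- 210 \left(\frac{64 \frac{1}{-37}}{-2 - -15} + \frac{q}{-117}\right) = - 210 \left(\frac{64 \frac{1}{-37}}{-2 - -15} + \frac{\sqrt{-59 + i \sqrt{5}}}{-117}\right) = - 210 \left(\frac{64 \left(- \frac{1}{37}\right)}{-2 + 15} + \sqrt{-59 + i \sqrt{5}} \left(- \frac{1}{117}\right)\right) = - 210 \left(- \frac{64}{37 \cdot 13} - \frac{\sqrt{-59 + i \sqrt{5}}}{117}\right) = - 210 \left(\left(- \frac{64}{37}\right) \frac{1}{13} - \frac{\sqrt{-59 + i \sqrt{5}}}{117}\right) = - 210 \left(- \frac{64}{481} - \frac{\sqrt{-59 + i \sqrt{5}}}{117}\right) = \frac{13440}{481} + \frac{70 \sqrt{-59 + i \sqrt{5}}}{39}$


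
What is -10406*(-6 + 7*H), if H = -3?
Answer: 280962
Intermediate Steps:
-10406*(-6 + 7*H) = -10406*(-6 + 7*(-3)) = -10406*(-6 - 21) = -10406*(-27) = 280962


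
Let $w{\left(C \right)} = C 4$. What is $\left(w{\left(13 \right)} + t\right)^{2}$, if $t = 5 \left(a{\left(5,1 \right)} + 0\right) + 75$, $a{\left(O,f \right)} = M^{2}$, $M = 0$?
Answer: $16129$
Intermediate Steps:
$w{\left(C \right)} = 4 C$
$a{\left(O,f \right)} = 0$ ($a{\left(O,f \right)} = 0^{2} = 0$)
$t = 75$ ($t = 5 \left(0 + 0\right) + 75 = 5 \cdot 0 + 75 = 0 + 75 = 75$)
$\left(w{\left(13 \right)} + t\right)^{2} = \left(4 \cdot 13 + 75\right)^{2} = \left(52 + 75\right)^{2} = 127^{2} = 16129$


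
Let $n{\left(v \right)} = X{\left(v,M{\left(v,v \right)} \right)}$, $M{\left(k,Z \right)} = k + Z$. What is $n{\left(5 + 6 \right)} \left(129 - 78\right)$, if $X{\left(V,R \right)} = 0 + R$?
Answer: $1122$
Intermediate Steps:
$M{\left(k,Z \right)} = Z + k$
$X{\left(V,R \right)} = R$
$n{\left(v \right)} = 2 v$ ($n{\left(v \right)} = v + v = 2 v$)
$n{\left(5 + 6 \right)} \left(129 - 78\right) = 2 \left(5 + 6\right) \left(129 - 78\right) = 2 \cdot 11 \cdot 51 = 22 \cdot 51 = 1122$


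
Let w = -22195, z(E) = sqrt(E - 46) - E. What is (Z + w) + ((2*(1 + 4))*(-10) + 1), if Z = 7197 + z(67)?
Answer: -15164 + sqrt(21) ≈ -15159.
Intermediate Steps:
z(E) = sqrt(-46 + E) - E
Z = 7130 + sqrt(21) (Z = 7197 + (sqrt(-46 + 67) - 1*67) = 7197 + (sqrt(21) - 67) = 7197 + (-67 + sqrt(21)) = 7130 + sqrt(21) ≈ 7134.6)
(Z + w) + ((2*(1 + 4))*(-10) + 1) = ((7130 + sqrt(21)) - 22195) + ((2*(1 + 4))*(-10) + 1) = (-15065 + sqrt(21)) + ((2*5)*(-10) + 1) = (-15065 + sqrt(21)) + (10*(-10) + 1) = (-15065 + sqrt(21)) + (-100 + 1) = (-15065 + sqrt(21)) - 99 = -15164 + sqrt(21)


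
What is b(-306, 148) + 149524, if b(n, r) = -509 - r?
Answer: 148867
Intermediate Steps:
b(-306, 148) + 149524 = (-509 - 1*148) + 149524 = (-509 - 148) + 149524 = -657 + 149524 = 148867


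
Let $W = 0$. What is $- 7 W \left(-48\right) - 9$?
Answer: $-9$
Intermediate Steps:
$- 7 W \left(-48\right) - 9 = \left(-7\right) 0 \left(-48\right) - 9 = 0 \left(-48\right) - 9 = 0 - 9 = -9$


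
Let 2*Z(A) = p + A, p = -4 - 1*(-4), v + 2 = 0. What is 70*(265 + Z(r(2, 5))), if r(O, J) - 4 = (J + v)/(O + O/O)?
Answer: 18725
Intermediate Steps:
v = -2 (v = -2 + 0 = -2)
p = 0 (p = -4 + 4 = 0)
r(O, J) = 4 + (-2 + J)/(1 + O) (r(O, J) = 4 + (J - 2)/(O + O/O) = 4 + (-2 + J)/(O + 1) = 4 + (-2 + J)/(1 + O))
Z(A) = A/2 (Z(A) = (0 + A)/2 = A/2)
70*(265 + Z(r(2, 5))) = 70*(265 + ((2 + 5 + 4*2)/(1 + 2))/2) = 70*(265 + ((2 + 5 + 8)/3)/2) = 70*(265 + ((1/3)*15)/2) = 70*(265 + (1/2)*5) = 70*(265 + 5/2) = 70*(535/2) = 18725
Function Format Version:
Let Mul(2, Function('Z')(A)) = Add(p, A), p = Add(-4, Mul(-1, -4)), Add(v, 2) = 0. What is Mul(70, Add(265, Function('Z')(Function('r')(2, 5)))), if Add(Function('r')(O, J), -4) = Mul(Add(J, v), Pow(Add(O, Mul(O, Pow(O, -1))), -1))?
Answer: 18725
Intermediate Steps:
v = -2 (v = Add(-2, 0) = -2)
p = 0 (p = Add(-4, 4) = 0)
Function('r')(O, J) = Add(4, Mul(Pow(Add(1, O), -1), Add(-2, J))) (Function('r')(O, J) = Add(4, Mul(Add(J, -2), Pow(Add(O, Mul(O, Pow(O, -1))), -1))) = Add(4, Mul(Add(-2, J), Pow(Add(O, 1), -1))) = Add(4, Mul(Add(-2, J), Pow(Add(1, O), -1))) = Add(4, Mul(Pow(Add(1, O), -1), Add(-2, J))))
Function('Z')(A) = Mul(Rational(1, 2), A) (Function('Z')(A) = Mul(Rational(1, 2), Add(0, A)) = Mul(Rational(1, 2), A))
Mul(70, Add(265, Function('Z')(Function('r')(2, 5)))) = Mul(70, Add(265, Mul(Rational(1, 2), Mul(Pow(Add(1, 2), -1), Add(2, 5, Mul(4, 2)))))) = Mul(70, Add(265, Mul(Rational(1, 2), Mul(Pow(3, -1), Add(2, 5, 8))))) = Mul(70, Add(265, Mul(Rational(1, 2), Mul(Rational(1, 3), 15)))) = Mul(70, Add(265, Mul(Rational(1, 2), 5))) = Mul(70, Add(265, Rational(5, 2))) = Mul(70, Rational(535, 2)) = 18725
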